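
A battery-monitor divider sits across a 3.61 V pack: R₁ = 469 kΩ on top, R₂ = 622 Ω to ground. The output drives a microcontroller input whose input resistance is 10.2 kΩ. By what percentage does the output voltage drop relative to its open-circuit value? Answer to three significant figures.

5.74 %

The divider's output (Thévenin) resistance is R₁‖R₂ = 621.2 Ω.
Fractional drop under load = R_th/(R_th + R_L) = 621.2 / (621.2 + 10200) = 0.05740.
So the output falls by 5.74 %.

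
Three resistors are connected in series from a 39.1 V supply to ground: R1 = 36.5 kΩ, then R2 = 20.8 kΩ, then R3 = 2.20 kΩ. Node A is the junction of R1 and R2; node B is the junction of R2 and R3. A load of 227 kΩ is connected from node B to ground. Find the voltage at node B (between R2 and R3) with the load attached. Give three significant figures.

V ≈ 1.43 V

At node B, R3 is in parallel with the load: R3‖R_L = 2.179 kΩ.
Below node A the resistance is R2 + (R3‖R_L) = 22.98 kΩ, so V_A = 39.1 × 22.98/59.48 = 15.11 V.
Then V_B = V_A × (R3‖R_L)/(R2 + R3‖R_L) = 15.11 × 2.179/22.98 = 1.43 V.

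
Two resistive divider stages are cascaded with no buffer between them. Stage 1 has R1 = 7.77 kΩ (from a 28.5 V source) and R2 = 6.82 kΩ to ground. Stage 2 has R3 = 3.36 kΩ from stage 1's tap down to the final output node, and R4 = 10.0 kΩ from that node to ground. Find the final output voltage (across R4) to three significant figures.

Stage 2 presents R3+R4 = 13.36 kΩ as a load on stage 1's tap.
Stage 1's lower leg becomes R2‖(R3+R4) = 4.515 kΩ, so V_mid = 28.5 × 4.515/12.29 = 10.47 V.
Stage 2 is itself unloaded: V_out = V_mid × R4/(R3+R4) = 10.47 × 10.0/13.36 = 7.84 V.

V_out ≈ 7.84 V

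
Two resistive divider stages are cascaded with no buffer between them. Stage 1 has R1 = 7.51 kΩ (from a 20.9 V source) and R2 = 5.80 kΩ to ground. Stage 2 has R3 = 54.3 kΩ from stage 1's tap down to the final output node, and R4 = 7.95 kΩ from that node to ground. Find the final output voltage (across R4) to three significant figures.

Stage 2 presents R3+R4 = 62.25 kΩ as a load on stage 1's tap.
Stage 1's lower leg becomes R2‖(R3+R4) = 5.306 kΩ, so V_mid = 20.9 × 5.306/12.82 = 8.653 V.
Stage 2 is itself unloaded: V_out = V_mid × R4/(R3+R4) = 8.653 × 7.95/62.25 = 1.11 V.

V_out ≈ 1.11 V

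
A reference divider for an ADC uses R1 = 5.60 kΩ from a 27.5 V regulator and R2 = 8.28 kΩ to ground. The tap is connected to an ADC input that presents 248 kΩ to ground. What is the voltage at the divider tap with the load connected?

The load sits in parallel with R2: R2‖R_L = (8.28 × 248) / (8.28 + 248) = 8.012 kΩ.
V_out = 27.5 × 8.012 / (5.60 + 8.012) = 27.5 × 8.012/13.61 = 16.2 V.
(Unloaded it would have been 16.4 V.)

V_out ≈ 16.2 V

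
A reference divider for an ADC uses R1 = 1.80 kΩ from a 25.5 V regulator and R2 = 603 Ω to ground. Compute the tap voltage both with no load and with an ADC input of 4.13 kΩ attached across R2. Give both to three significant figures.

Open-circuit: V = 25.5 × 603/(1800 + 603) = 6.40 V.
With the load, R2 becomes R2‖R_L = 526.2 Ω, so V = 25.5 × 526.2/2326 = 5.77 V.

Unloaded: 6.40 V; loaded: 5.77 V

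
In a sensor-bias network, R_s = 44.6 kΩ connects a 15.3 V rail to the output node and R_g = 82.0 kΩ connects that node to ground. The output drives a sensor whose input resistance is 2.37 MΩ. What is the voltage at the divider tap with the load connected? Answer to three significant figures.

The load sits in parallel with R_g: R_g‖R_L = (82.0 × 2370) / (82.0 + 2370) = 79.26 kΩ.
V_out = 15.3 × 79.26 / (44.6 + 79.26) = 15.3 × 79.26/123.9 = 9.79 V.

V_out ≈ 9.79 V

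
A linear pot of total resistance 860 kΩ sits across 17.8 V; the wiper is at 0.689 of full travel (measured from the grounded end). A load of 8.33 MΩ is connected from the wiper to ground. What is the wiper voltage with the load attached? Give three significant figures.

V ≈ 12.0 V

The wiper splits the pot into (1−α)R = 267.5 kΩ above and αR = 592.5 kΩ below.
Lower section ‖ load = 553.2 kΩ.
V_wiper = 17.8 × 553.2/(267.5 + 553.2) = 12.0 V.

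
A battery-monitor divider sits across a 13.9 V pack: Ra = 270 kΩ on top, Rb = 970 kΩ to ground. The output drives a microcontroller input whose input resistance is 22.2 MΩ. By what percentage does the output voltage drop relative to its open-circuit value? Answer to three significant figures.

The divider's output (Thévenin) resistance is Ra‖Rb = 211.2 kΩ.
Fractional drop under load = R_th/(R_th + R_L) = 211.2 / (211.2 + 22200) = 0.009424.
So the output falls by 0.942 %.

0.942 %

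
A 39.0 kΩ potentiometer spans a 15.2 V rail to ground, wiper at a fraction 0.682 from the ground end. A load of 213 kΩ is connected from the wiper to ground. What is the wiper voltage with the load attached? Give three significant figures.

The wiper splits the pot into (1−α)R = 12.40 kΩ above and αR = 26.60 kΩ below.
Lower section ‖ load = 23.65 kΩ.
V_wiper = 15.2 × 23.65/(12.40 + 23.65) = 9.97 V.

V ≈ 9.97 V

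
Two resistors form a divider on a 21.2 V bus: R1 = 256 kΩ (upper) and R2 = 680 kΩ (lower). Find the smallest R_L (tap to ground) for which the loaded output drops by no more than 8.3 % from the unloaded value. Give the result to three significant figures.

R_L(min) ≈ 2.05 MΩ

Output resistance R_th = R1‖R2 = (256 × 680)/936.0 = 186.0 kΩ.
The fractional drop is R_th/(R_th + R_L); requiring this ≤ 0.0830 gives R_L ≥ R_th(1/0.0830 − 1) = 186.0 × 11.05 = 2.05 MΩ.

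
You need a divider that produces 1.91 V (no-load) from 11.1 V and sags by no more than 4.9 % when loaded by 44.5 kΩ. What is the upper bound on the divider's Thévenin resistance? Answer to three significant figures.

Loading drop = R_th/(R_th + R_L) ≤ 0.0490, so R_th ≤ R_L · ε/(1−ε) = 44.5 kΩ × 0.0490/0.9510 = 2.29 kΩ.

R_th ≤ 2.29 kΩ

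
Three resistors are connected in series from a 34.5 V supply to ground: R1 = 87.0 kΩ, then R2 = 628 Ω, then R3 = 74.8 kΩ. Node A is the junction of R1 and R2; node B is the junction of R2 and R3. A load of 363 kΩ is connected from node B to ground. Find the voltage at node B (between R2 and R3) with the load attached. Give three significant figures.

At node B, R3 is in parallel with the load: R3‖R_L = 62020 Ω.
Below node A the resistance is R2 + (R3‖R_L) = 62650 Ω, so V_A = 34.5 × 62650/149600 = 14.44 V.
Then V_B = V_A × (R3‖R_L)/(R2 + R3‖R_L) = 14.44 × 62020/62650 = 14.3 V.

V ≈ 14.3 V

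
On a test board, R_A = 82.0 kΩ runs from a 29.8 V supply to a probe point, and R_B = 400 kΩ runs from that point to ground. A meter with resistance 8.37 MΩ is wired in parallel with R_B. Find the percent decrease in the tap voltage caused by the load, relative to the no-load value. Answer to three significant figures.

0.806 %

The divider's output (Thévenin) resistance is R_A‖R_B = 68.05 kΩ.
Fractional drop under load = R_th/(R_th + R_L) = 68.05 / (68.05 + 8370) = 0.008065.
So the output falls by 0.806 %.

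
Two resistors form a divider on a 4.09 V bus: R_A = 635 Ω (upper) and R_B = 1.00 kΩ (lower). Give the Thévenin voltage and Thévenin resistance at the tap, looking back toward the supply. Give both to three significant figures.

V_th is the open-circuit tap voltage: 4.09 × 1000/(635 + 1000) = 2.50 V.
With the supply zeroed, R_A and R_B appear in parallel from the tap: R_th = R_A‖R_B = (635 × 1000)/1635 = 388 Ω.

V_th = 2.50 V, R_th = 388 Ω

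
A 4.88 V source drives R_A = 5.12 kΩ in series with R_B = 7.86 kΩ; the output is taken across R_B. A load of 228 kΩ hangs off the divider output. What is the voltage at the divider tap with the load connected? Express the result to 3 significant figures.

The load sits in parallel with R_B: R_B‖R_L = (7.86 × 228) / (7.86 + 228) = 7.598 kΩ.
V_out = 4.88 × 7.598 / (5.12 + 7.598) = 4.88 × 7.598/12.72 = 2.92 V.
(Unloaded it would have been 2.96 V.)

V_out ≈ 2.92 V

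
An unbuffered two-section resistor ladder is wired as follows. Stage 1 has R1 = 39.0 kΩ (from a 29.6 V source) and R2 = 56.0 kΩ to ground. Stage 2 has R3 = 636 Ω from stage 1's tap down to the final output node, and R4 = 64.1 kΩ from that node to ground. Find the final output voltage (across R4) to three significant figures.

Stage 2 presents R3+R4 = 64740 Ω as a load on stage 1's tap.
Stage 1's lower leg becomes R2‖(R3+R4) = 30030 Ω, so V_mid = 29.6 × 30030/69030 = 12.88 V.
Stage 2 is itself unloaded: V_out = V_mid × R4/(R3+R4) = 12.88 × 64100/64740 = 12.7 V.

V_out ≈ 12.7 V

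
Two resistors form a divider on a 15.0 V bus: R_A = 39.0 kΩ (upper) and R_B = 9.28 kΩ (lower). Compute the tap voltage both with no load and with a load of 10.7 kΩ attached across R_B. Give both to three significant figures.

Unloaded: 2.88 V; loaded: 1.70 V

Open-circuit: V = 15.0 × 9.28/(39.0 + 9.28) = 2.88 V.
With the load, R_B becomes R_B‖R_L = 4.970 kΩ, so V = 15.0 × 4.970/43.97 = 1.70 V.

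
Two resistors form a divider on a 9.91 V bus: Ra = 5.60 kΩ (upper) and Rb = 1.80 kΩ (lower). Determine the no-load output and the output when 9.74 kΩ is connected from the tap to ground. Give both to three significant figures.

Open-circuit: V = 9.91 × 1.80/(5.60 + 1.80) = 2.41 V.
With the load, Rb becomes Rb‖R_L = 1.519 kΩ, so V = 9.91 × 1.519/7.119 = 2.11 V.

Unloaded: 2.41 V; loaded: 2.11 V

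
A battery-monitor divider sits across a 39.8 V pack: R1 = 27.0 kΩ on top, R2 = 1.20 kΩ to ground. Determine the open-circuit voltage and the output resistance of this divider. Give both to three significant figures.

V_th = 1.69 V, R_th = 1.15 kΩ

V_th is the open-circuit tap voltage: 39.8 × 1.20/(27.0 + 1.20) = 1.69 V.
With the supply zeroed, R1 and R2 appear in parallel from the tap: R_th = R1‖R2 = (27.0 × 1.20)/28.20 = 1.15 kΩ.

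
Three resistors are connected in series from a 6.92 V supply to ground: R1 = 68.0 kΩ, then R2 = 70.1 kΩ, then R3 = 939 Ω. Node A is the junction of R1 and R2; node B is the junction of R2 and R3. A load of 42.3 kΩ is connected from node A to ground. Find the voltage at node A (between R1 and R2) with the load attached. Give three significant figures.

Below node A the series string R2+R3 = 71040 Ω sits in parallel with the 42300 Ω load: 26510 Ω.
V_A = 6.92 × 26510/(68000 + 26510) = 1.94 V.

V ≈ 1.94 V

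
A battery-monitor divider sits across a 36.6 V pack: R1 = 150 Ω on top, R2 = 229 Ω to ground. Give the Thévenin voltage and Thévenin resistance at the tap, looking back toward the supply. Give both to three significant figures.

V_th = 22.1 V, R_th = 90.6 Ω

V_th is the open-circuit tap voltage: 36.6 × 229/(150 + 229) = 22.1 V.
With the supply zeroed, R1 and R2 appear in parallel from the tap: R_th = R1‖R2 = (150 × 229)/379.0 = 90.6 Ω.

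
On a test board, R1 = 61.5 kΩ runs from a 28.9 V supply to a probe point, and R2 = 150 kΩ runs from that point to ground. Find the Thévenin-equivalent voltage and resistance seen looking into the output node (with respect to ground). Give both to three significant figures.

V_th = 20.5 V, R_th = 43.6 kΩ

V_th is the open-circuit tap voltage: 28.9 × 150/(61.5 + 150) = 20.5 V.
With the supply zeroed, R1 and R2 appear in parallel from the tap: R_th = R1‖R2 = (61.5 × 150)/211.5 = 43.6 kΩ.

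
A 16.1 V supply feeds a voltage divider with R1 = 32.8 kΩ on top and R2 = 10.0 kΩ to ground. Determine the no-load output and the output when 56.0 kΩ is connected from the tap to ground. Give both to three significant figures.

Open-circuit: V = 16.1 × 10.0/(32.8 + 10.0) = 3.76 V.
With the load, R2 becomes R2‖R_L = 8.485 kΩ, so V = 16.1 × 8.485/41.28 = 3.31 V.

Unloaded: 3.76 V; loaded: 3.31 V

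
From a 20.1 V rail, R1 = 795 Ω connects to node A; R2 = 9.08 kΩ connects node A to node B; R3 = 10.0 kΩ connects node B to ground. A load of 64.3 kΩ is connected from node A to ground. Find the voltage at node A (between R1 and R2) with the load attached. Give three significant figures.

Below node A the series string R2+R3 = 19080 Ω sits in parallel with the 64300 Ω load: 14710 Ω.
V_A = 20.1 × 14710/(795 + 14710) = 19.1 V.

V ≈ 19.1 V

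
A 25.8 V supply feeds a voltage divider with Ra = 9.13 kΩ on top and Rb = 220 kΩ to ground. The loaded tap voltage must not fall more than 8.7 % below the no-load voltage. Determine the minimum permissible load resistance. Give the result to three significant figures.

Output resistance R_th = Ra‖Rb = (9.13 × 220)/229.1 = 8.766 kΩ.
The fractional drop is R_th/(R_th + R_L); requiring this ≤ 0.0870 gives R_L ≥ R_th(1/0.0870 − 1) = 8.766 × 10.49 = 92.0 kΩ.

R_L(min) ≈ 92.0 kΩ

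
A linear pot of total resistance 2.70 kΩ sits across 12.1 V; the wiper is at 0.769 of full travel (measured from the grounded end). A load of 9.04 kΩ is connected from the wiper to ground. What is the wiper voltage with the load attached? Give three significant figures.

The wiper splits the pot into (1−α)R = 623.7 Ω above and αR = 2076 Ω below.
Lower section ‖ load = 1688 Ω.
V_wiper = 12.1 × 1688/(623.7 + 1688) = 8.84 V.

V ≈ 8.84 V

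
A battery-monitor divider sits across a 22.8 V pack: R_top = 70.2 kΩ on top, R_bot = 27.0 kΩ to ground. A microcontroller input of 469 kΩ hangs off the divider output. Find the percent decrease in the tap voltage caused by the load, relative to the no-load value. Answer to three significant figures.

The divider's output (Thévenin) resistance is R_top‖R_bot = 19.50 kΩ.
Fractional drop under load = R_th/(R_th + R_L) = 19.50 / (19.50 + 469) = 0.03992.
So the output falls by 3.99 %.

3.99 %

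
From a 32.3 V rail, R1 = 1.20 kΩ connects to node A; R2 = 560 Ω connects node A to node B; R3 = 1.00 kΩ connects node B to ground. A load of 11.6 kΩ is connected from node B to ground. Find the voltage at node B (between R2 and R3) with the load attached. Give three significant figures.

At node B, R3 is in parallel with the load: R3‖R_L = 920.6 Ω.
Below node A the resistance is R2 + (R3‖R_L) = 1481 Ω, so V_A = 32.3 × 1481/2681 = 17.84 V.
Then V_B = V_A × (R3‖R_L)/(R2 + R3‖R_L) = 17.84 × 920.6/1481 = 11.1 V.

V ≈ 11.1 V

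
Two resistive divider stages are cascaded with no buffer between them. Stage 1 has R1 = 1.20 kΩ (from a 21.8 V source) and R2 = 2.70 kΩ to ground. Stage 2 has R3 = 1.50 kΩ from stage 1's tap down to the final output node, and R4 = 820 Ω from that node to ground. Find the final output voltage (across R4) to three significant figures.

Stage 2 presents R3+R4 = 2320 Ω as a load on stage 1's tap.
Stage 1's lower leg becomes R2‖(R3+R4) = 1248 Ω, so V_mid = 21.8 × 1248/2448 = 11.11 V.
Stage 2 is itself unloaded: V_out = V_mid × R4/(R3+R4) = 11.11 × 820/2320 = 3.93 V.

V_out ≈ 3.93 V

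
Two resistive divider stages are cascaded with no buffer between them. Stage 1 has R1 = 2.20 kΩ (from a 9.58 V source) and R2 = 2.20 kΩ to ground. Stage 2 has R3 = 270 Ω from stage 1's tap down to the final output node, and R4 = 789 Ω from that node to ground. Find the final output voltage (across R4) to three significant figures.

Stage 2 presents R3+R4 = 1059 Ω as a load on stage 1's tap.
Stage 1's lower leg becomes R2‖(R3+R4) = 714.9 Ω, so V_mid = 9.58 × 714.9/2915 = 2.350 V.
Stage 2 is itself unloaded: V_out = V_mid × R4/(R3+R4) = 2.350 × 789/1059 = 1.75 V.

V_out ≈ 1.75 V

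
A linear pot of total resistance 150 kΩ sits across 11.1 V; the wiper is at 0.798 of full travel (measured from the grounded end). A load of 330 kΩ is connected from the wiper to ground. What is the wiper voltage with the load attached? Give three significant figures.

V ≈ 8.25 V

The wiper splits the pot into (1−α)R = 30.30 kΩ above and αR = 119.7 kΩ below.
Lower section ‖ load = 87.84 kΩ.
V_wiper = 11.1 × 87.84/(30.30 + 87.84) = 8.25 V.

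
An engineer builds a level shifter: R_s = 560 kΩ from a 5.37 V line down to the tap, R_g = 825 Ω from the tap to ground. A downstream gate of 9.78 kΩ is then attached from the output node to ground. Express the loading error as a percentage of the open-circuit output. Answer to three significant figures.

7.77 %

The divider's output (Thévenin) resistance is R_s‖R_g = 823.8 Ω.
Fractional drop under load = R_th/(R_th + R_L) = 823.8 / (823.8 + 9780) = 0.07769.
So the output falls by 7.77 %.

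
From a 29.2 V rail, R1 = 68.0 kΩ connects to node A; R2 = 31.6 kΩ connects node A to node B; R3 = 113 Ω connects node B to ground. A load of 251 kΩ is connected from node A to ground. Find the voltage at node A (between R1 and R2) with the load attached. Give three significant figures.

V ≈ 8.55 V

Below node A the series string R2+R3 = 31710 Ω sits in parallel with the 251000 Ω load: 28160 Ω.
V_A = 29.2 × 28160/(68000 + 28160) = 8.55 V.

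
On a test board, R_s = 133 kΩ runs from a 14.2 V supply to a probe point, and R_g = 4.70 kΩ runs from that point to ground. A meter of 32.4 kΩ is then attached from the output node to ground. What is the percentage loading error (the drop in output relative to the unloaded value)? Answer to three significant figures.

Unloaded V = 14.2 × 4.70/137.7 = 0.48468 V.
Loaded: R_g‖R_L = 4.105 kΩ, giving V = 14.2 × 4.105/137.1 = 0.42511 V.
Drop = (0.48468 − 0.42511) / 0.48468 = 12.3 %.

12.3 %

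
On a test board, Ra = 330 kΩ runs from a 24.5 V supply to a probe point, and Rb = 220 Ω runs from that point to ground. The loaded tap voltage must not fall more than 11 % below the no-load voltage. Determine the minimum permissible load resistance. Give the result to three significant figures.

R_L(min) ≈ 1.78 kΩ

Output resistance R_th = Ra‖Rb = (330000 × 220)/330200 = 219.9 Ω.
The fractional drop is R_th/(R_th + R_L); requiring this ≤ 0.110 gives R_L ≥ R_th(1/0.110 − 1) = 219.9 × 8.091 = 1.78 kΩ.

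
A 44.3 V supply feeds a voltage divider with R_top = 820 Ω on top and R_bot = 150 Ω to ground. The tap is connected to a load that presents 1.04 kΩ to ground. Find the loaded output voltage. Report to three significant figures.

V_out ≈ 6.11 V

The load sits in parallel with R_bot: R_bot‖R_L = (150 × 1040) / (150 + 1040) = 131.1 Ω.
V_out = 44.3 × 131.1 / (820 + 131.1) = 44.3 × 131.1/951.1 = 6.11 V.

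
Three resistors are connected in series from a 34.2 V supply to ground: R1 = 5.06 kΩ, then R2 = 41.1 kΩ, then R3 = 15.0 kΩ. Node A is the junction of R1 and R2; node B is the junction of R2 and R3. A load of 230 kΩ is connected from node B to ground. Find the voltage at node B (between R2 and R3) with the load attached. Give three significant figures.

V ≈ 7.99 V

At node B, R3 is in parallel with the load: R3‖R_L = 14.08 kΩ.
Below node A the resistance is R2 + (R3‖R_L) = 55.18 kΩ, so V_A = 34.2 × 55.18/60.24 = 31.33 V.
Then V_B = V_A × (R3‖R_L)/(R2 + R3‖R_L) = 31.33 × 14.08/55.18 = 7.99 V.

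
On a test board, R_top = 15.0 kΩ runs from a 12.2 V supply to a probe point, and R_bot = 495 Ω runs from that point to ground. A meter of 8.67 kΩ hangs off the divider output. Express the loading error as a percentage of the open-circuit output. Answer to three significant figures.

The divider's output (Thévenin) resistance is R_top‖R_bot = 479.2 Ω.
Fractional drop under load = R_th/(R_th + R_L) = 479.2 / (479.2 + 8670) = 0.05237.
So the output falls by 5.24 %.

5.24 %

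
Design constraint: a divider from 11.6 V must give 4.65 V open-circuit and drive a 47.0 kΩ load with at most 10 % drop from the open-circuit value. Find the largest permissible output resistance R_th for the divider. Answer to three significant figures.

Loading drop = R_th/(R_th + R_L) ≤ 0.100, so R_th ≤ R_L · ε/(1−ε) = 47.0 kΩ × 0.100/0.9000 = 5.22 kΩ.

R_th ≤ 5.22 kΩ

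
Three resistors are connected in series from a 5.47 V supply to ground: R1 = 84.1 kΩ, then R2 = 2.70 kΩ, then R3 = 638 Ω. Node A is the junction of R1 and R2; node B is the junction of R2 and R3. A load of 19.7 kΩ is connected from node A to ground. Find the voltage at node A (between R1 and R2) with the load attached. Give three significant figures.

V ≈ 0.180 V

Below node A the series string R2+R3 = 3338 Ω sits in parallel with the 19700 Ω load: 2854 Ω.
V_A = 5.47 × 2854/(84100 + 2854) = 0.180 V.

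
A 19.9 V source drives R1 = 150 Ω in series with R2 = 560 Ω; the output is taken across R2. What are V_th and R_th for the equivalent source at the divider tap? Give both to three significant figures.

V_th = 15.7 V, R_th = 118 Ω

V_th is the open-circuit tap voltage: 19.9 × 560/(150 + 560) = 15.7 V.
With the supply zeroed, R1 and R2 appear in parallel from the tap: R_th = R1‖R2 = (150 × 560)/710.0 = 118 Ω.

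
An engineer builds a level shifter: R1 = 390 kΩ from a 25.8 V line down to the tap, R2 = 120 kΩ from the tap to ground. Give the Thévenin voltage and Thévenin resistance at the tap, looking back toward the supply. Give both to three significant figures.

V_th = 6.07 V, R_th = 91.8 kΩ

V_th is the open-circuit tap voltage: 25.8 × 120/(390 + 120) = 6.07 V.
With the supply zeroed, R1 and R2 appear in parallel from the tap: R_th = R1‖R2 = (390 × 120)/510.0 = 91.8 kΩ.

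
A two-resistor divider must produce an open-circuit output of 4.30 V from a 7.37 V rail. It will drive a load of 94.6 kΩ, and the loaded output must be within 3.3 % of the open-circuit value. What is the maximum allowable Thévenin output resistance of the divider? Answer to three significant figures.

Loading drop = R_th/(R_th + R_L) ≤ 0.0330, so R_th ≤ R_L · ε/(1−ε) = 94.6 kΩ × 0.0330/0.9670 = 3.23 kΩ.
(Any R1, R2 with R2/(R1+R2) = 0.583 and R1‖R2 ≤ 3.23 kΩ will meet the spec.)

R_th ≤ 3.23 kΩ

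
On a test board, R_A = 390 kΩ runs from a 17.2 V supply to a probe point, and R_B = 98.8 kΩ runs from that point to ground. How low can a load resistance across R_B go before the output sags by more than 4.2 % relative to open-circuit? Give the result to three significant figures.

Output resistance R_th = R_A‖R_B = (390 × 98.8)/488.8 = 78.83 kΩ.
The fractional drop is R_th/(R_th + R_L); requiring this ≤ 0.0420 gives R_L ≥ R_th(1/0.0420 − 1) = 78.83 × 22.81 = 1.80 MΩ.

R_L(min) ≈ 1.80 MΩ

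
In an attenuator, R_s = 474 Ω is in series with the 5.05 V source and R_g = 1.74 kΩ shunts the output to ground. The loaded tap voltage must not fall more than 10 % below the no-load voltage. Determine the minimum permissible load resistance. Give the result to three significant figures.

R_L(min) ≈ 3.35 kΩ

Output resistance R_th = R_s‖R_g = (474 × 1740)/2214 = 372.5 Ω.
The fractional drop is R_th/(R_th + R_L); requiring this ≤ 0.100 gives R_L ≥ R_th(1/0.100 − 1) = 372.5 × 9.000 = 3.35 kΩ.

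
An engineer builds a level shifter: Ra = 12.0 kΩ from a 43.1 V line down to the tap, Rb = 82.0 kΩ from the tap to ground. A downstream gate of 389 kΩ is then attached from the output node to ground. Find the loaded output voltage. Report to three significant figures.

The load sits in parallel with Rb: Rb‖R_L = (82.0 × 389) / (82.0 + 389) = 67.72 kΩ.
V_out = 43.1 × 67.72 / (12.0 + 67.72) = 43.1 × 67.72/79.72 = 36.6 V.

V_out ≈ 36.6 V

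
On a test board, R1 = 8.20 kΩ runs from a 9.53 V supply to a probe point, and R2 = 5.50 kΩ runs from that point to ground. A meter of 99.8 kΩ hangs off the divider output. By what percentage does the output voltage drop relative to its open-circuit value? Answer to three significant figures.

The divider's output (Thévenin) resistance is R1‖R2 = 3.292 kΩ.
Fractional drop under load = R_th/(R_th + R_L) = 3.292 / (3.292 + 99.8) = 0.03193.
So the output falls by 3.19 %.

3.19 %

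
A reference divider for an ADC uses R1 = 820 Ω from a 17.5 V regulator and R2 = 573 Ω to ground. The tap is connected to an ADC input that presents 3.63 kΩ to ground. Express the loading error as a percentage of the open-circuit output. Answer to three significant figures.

Unloaded V = 17.5 × 573/1393 = 7.1985 V.
Loaded: R2‖R_L = 494.9 Ω, giving V = 17.5 × 494.9/1315 = 6.5865 V.
Drop = (7.1985 − 6.5865) / 7.1985 = 8.50 %.

8.50 %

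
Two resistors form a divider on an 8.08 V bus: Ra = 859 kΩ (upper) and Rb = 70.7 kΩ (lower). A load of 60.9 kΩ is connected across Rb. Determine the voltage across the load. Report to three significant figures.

The load sits in parallel with Rb: Rb‖R_L = (70.7 × 60.9) / (70.7 + 60.9) = 32.72 kΩ.
V_out = 8.08 × 32.72 / (859 + 32.72) = 8.08 × 32.72/891.7 = 0.296 V.

V_out ≈ 0.296 V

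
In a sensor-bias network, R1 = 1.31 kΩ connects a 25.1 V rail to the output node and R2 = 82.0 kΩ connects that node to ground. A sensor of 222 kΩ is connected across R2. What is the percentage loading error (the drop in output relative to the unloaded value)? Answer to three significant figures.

The divider's output (Thévenin) resistance is R1‖R2 = 1.289 kΩ.
Fractional drop under load = R_th/(R_th + R_L) = 1.289 / (1.289 + 222) = 0.005775.
So the output falls by 0.577 %.

0.577 %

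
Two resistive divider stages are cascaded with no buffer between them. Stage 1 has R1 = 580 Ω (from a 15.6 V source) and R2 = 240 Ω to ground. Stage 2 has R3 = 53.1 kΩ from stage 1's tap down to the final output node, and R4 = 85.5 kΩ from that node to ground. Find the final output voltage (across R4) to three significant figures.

Stage 2 presents R3+R4 = 138600 Ω as a load on stage 1's tap.
Stage 1's lower leg becomes R2‖(R3+R4) = 239.6 Ω, so V_mid = 15.6 × 239.6/819.6 = 4.560 V.
Stage 2 is itself unloaded: V_out = V_mid × R4/(R3+R4) = 4.560 × 85500/138600 = 2.81 V.

V_out ≈ 2.81 V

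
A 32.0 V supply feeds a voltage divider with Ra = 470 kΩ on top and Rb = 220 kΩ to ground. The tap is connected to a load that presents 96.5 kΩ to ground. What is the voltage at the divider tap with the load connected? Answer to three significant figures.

The load sits in parallel with Rb: Rb‖R_L = (220 × 96.5) / (220 + 96.5) = 67.08 kΩ.
V_out = 32.0 × 67.08 / (470 + 67.08) = 32.0 × 67.08/537.1 = 4.00 V.

V_out ≈ 4.00 V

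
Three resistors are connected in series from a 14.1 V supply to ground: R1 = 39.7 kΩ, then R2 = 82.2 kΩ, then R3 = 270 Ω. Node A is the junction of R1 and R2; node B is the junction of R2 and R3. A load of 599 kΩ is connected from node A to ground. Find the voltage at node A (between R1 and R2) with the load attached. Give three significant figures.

Below node A the series string R2+R3 = 82470 Ω sits in parallel with the 599000 Ω load: 72490 Ω.
V_A = 14.1 × 72490/(39700 + 72490) = 9.11 V.

V ≈ 9.11 V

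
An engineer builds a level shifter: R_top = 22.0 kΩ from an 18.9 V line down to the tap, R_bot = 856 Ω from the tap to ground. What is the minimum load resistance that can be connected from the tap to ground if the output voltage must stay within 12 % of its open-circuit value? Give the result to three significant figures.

Output resistance R_th = R_top‖R_bot = (22000 × 856)/22860 = 823.9 Ω.
The fractional drop is R_th/(R_th + R_L); requiring this ≤ 0.120 gives R_L ≥ R_th(1/0.120 − 1) = 823.9 × 7.333 = 6.04 kΩ.

R_L(min) ≈ 6.04 kΩ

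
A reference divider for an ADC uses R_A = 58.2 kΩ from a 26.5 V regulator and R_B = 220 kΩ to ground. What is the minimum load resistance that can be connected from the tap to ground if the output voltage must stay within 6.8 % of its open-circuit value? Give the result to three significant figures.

R_L(min) ≈ 631 kΩ

Output resistance R_th = R_A‖R_B = (58.2 × 220)/278.2 = 46.02 kΩ.
The fractional drop is R_th/(R_th + R_L); requiring this ≤ 0.0680 gives R_L ≥ R_th(1/0.0680 − 1) = 46.02 × 13.71 = 631 kΩ.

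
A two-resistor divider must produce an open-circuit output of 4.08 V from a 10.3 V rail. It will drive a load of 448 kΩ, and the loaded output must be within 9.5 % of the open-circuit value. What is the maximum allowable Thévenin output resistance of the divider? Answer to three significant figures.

Loading drop = R_th/(R_th + R_L) ≤ 0.0950, so R_th ≤ R_L · ε/(1−ε) = 448 kΩ × 0.0950/0.9050 = 47.0 kΩ.

R_th ≤ 47.0 kΩ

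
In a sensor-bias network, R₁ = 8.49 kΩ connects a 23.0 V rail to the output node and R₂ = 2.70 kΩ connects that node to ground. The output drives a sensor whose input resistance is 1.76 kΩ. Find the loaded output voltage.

The load sits in parallel with R₂: R₂‖R_L = (2.70 × 1.76) / (2.70 + 1.76) = 1.065 kΩ.
V_out = 23.0 × 1.065 / (8.49 + 1.065) = 23.0 × 1.065/9.555 = 2.56 V.

V_out ≈ 2.56 V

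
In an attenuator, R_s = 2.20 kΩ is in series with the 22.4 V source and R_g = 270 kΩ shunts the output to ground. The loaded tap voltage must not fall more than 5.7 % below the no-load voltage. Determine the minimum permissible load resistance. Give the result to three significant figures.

Output resistance R_th = R_s‖R_g = (2.20 × 270)/272.2 = 2.182 kΩ.
The fractional drop is R_th/(R_th + R_L); requiring this ≤ 0.0570 gives R_L ≥ R_th(1/0.0570 − 1) = 2.182 × 16.54 = 36.1 kΩ.

R_L(min) ≈ 36.1 kΩ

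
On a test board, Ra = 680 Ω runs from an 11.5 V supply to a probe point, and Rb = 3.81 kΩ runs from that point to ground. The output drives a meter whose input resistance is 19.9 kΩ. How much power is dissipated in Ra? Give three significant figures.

P ≈ 5.98 mW

Total resistance from the source is Ra + (Rb‖R_L) = 3878 Ω, so I = 11.5/3878 Ω = 2.966 mA.
P = I²·Ra = (2.966 mA)² × 680 Ω = 5.98 mW.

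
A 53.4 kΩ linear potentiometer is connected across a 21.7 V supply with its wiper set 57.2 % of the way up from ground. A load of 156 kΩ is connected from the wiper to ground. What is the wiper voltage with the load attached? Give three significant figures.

The wiper splits the pot into (1−α)R = 22.86 kΩ above and αR = 30.54 kΩ below.
Lower section ‖ load = 25.54 kΩ.
V_wiper = 21.7 × 25.54/(22.86 + 25.54) = 11.5 V.

V ≈ 11.5 V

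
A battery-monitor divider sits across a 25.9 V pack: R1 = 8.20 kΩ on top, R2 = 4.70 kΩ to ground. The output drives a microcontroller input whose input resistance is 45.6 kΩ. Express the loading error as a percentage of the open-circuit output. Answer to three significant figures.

6.15 %

The divider's output (Thévenin) resistance is R1‖R2 = 2.988 kΩ.
Fractional drop under load = R_th/(R_th + R_L) = 2.988 / (2.988 + 45.6) = 0.06149.
So the output falls by 6.15 %.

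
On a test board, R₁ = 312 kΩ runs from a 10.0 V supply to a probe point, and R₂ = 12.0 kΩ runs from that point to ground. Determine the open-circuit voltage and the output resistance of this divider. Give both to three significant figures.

V_th = 0.370 V, R_th = 11.6 kΩ

V_th is the open-circuit tap voltage: 10.0 × 12.0/(312 + 12.0) = 0.370 V.
With the supply zeroed, R₁ and R₂ appear in parallel from the tap: R_th = R₁‖R₂ = (312 × 12.0)/324.0 = 11.6 kΩ.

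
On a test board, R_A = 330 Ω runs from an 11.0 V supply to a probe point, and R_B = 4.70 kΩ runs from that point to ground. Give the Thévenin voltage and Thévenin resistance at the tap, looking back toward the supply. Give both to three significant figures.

V_th is the open-circuit tap voltage: 11.0 × 4700/(330 + 4700) = 10.3 V.
With the supply zeroed, R_A and R_B appear in parallel from the tap: R_th = R_A‖R_B = (330 × 4700)/5030 = 308 Ω.

V_th = 10.3 V, R_th = 308 Ω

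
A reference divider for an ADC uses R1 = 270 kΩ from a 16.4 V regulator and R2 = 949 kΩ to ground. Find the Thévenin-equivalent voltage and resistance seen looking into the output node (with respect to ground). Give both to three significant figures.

V_th = 12.8 V, R_th = 210 kΩ

V_th is the open-circuit tap voltage: 16.4 × 949/(270 + 949) = 12.8 V.
With the supply zeroed, R1 and R2 appear in parallel from the tap: R_th = R1‖R2 = (270 × 949)/1219 = 210 kΩ.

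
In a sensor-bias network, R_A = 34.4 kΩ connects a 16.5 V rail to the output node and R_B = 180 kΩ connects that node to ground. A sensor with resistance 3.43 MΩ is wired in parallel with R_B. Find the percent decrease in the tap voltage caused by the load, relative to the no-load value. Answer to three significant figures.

The divider's output (Thévenin) resistance is R_A‖R_B = 28.88 kΩ.
Fractional drop under load = R_th/(R_th + R_L) = 28.88 / (28.88 + 3430) = 0.008350.
So the output falls by 0.835 %.

0.835 %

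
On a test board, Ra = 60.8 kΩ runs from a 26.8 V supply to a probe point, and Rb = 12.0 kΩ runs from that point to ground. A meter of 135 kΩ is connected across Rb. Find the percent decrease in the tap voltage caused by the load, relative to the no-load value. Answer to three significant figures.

The divider's output (Thévenin) resistance is Ra‖Rb = 10.02 kΩ.
Fractional drop under load = R_th/(R_th + R_L) = 10.02 / (10.02 + 135) = 0.06911.
So the output falls by 6.91 %.

6.91 %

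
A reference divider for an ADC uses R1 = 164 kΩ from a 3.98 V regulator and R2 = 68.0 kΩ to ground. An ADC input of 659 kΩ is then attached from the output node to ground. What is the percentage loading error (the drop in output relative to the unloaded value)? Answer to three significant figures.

6.80 %

The divider's output (Thévenin) resistance is R1‖R2 = 48.07 kΩ.
Fractional drop under load = R_th/(R_th + R_L) = 48.07 / (48.07 + 659) = 0.06798.
So the output falls by 6.80 %.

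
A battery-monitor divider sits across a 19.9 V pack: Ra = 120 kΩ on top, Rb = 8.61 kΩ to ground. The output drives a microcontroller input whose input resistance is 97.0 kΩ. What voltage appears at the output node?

The load sits in parallel with Rb: Rb‖R_L = (8.61 × 97.0) / (8.61 + 97.0) = 7.908 kΩ.
V_out = 19.9 × 7.908 / (120 + 7.908) = 19.9 × 7.908/127.9 = 1.23 V.

V_out ≈ 1.23 V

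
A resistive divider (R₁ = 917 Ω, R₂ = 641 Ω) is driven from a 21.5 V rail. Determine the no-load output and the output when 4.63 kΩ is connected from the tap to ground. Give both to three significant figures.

Open-circuit: V = 21.5 × 641/(917 + 641) = 8.85 V.
With the load, R₂ becomes R₂‖R_L = 563.0 Ω, so V = 21.5 × 563.0/1480 = 8.18 V.

Unloaded: 8.85 V; loaded: 8.18 V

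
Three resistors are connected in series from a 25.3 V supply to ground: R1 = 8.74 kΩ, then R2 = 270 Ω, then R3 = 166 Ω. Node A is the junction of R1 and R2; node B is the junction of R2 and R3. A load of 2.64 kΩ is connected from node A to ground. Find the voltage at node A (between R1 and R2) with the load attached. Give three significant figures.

V ≈ 1.04 V

Below node A the series string R2+R3 = 436.0 Ω sits in parallel with the 2640 Ω load: 374.2 Ω.
V_A = 25.3 × 374.2/(8740 + 374.2) = 1.04 V.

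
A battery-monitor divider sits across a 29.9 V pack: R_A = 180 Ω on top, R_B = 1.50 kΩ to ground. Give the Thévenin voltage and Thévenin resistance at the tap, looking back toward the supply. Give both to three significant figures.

V_th is the open-circuit tap voltage: 29.9 × 1500/(180 + 1500) = 26.7 V.
With the supply zeroed, R_A and R_B appear in parallel from the tap: R_th = R_A‖R_B = (180 × 1500)/1680 = 161 Ω.

V_th = 26.7 V, R_th = 161 Ω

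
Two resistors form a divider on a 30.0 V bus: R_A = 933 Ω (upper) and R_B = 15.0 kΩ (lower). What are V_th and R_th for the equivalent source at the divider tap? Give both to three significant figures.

V_th = 28.2 V, R_th = 878 Ω

V_th is the open-circuit tap voltage: 30.0 × 15000/(933 + 15000) = 28.2 V.
With the supply zeroed, R_A and R_B appear in parallel from the tap: R_th = R_A‖R_B = (933 × 15000)/15930 = 878 Ω.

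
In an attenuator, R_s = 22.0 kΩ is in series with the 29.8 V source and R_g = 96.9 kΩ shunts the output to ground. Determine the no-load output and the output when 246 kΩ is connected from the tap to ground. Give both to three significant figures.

Unloaded: 24.3 V; loaded: 22.6 V

Open-circuit: V = 29.8 × 96.9/(22.0 + 96.9) = 24.3 V.
With the load, R_g becomes R_g‖R_L = 69.52 kΩ, so V = 29.8 × 69.52/91.52 = 22.6 V.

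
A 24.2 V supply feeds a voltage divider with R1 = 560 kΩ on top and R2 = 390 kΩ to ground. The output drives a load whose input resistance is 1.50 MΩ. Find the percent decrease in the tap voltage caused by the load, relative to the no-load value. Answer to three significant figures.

Unloaded V = 24.2 × 390/950.0 = 9.9347 V.
Loaded: R2‖R_L = 309.5 kΩ, giving V = 24.2 × 309.5/869.5 = 8.6145 V.
Drop = (9.9347 − 8.6145) / 9.9347 = 13.3 %.

13.3 %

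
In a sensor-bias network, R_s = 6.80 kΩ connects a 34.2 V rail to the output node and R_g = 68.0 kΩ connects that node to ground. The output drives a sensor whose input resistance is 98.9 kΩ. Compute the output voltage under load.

The load sits in parallel with R_g: R_g‖R_L = (68.0 × 98.9) / (68.0 + 98.9) = 40.29 kΩ.
V_out = 34.2 × 40.29 / (6.80 + 40.29) = 34.2 × 40.29/47.09 = 29.3 V.

V_out ≈ 29.3 V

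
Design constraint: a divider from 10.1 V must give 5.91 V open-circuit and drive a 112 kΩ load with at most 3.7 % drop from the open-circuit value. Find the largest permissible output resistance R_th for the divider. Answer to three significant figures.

Loading drop = R_th/(R_th + R_L) ≤ 0.0370, so R_th ≤ R_L · ε/(1−ε) = 112 kΩ × 0.0370/0.9630 = 4.30 kΩ.

R_th ≤ 4.30 kΩ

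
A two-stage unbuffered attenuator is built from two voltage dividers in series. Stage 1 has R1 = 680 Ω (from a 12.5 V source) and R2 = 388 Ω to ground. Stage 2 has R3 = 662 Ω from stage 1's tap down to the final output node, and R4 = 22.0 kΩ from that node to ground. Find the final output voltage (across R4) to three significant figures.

V_out ≈ 4.36 V

Stage 2 presents R3+R4 = 22660 Ω as a load on stage 1's tap.
Stage 1's lower leg becomes R2‖(R3+R4) = 381.5 Ω, so V_mid = 12.5 × 381.5/1061 = 4.492 V.
Stage 2 is itself unloaded: V_out = V_mid × R4/(R3+R4) = 4.492 × 22000/22660 = 4.36 V.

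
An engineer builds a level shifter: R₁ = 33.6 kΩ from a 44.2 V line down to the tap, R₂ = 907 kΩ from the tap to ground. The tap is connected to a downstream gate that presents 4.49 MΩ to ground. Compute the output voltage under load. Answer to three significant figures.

V_out ≈ 42.3 V

The load sits in parallel with R₂: R₂‖R_L = (907 × 4490) / (907 + 4490) = 754.6 kΩ.
V_out = 44.2 × 754.6 / (33.6 + 754.6) = 44.2 × 754.6/788.2 = 42.3 V.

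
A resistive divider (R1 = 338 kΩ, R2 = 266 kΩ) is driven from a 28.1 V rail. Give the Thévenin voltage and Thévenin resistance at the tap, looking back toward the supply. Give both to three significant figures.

V_th = 12.4 V, R_th = 149 kΩ

V_th is the open-circuit tap voltage: 28.1 × 266/(338 + 266) = 12.4 V.
With the supply zeroed, R1 and R2 appear in parallel from the tap: R_th = R1‖R2 = (338 × 266)/604.0 = 149 kΩ.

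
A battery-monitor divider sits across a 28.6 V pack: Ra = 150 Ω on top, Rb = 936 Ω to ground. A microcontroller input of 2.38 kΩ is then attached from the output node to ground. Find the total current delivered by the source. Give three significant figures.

I ≈ 34.8 mA

Rb‖R_L = 671.8 Ω, so the source sees Ra + Rb‖R_L = 821.8 Ω.
I = 28.6 V / 821.8 Ω = 34.8 mA.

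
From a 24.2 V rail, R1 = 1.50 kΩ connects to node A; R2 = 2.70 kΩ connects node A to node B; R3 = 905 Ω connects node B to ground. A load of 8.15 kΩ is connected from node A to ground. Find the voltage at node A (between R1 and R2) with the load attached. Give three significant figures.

V ≈ 15.1 V

Below node A the series string R2+R3 = 3605 Ω sits in parallel with the 8150 Ω load: 2499 Ω.
V_A = 24.2 × 2499/(1500 + 2499) = 15.1 V.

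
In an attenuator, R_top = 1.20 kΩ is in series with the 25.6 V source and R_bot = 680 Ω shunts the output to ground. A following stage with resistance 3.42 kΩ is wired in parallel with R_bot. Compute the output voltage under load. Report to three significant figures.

The load sits in parallel with R_bot: R_bot‖R_L = (680 × 3420) / (680 + 3420) = 567.2 Ω.
V_out = 25.6 × 567.2 / (1200 + 567.2) = 25.6 × 567.2/1767 = 8.22 V.
(Unloaded it would have been 9.26 V.)

V_out ≈ 8.22 V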